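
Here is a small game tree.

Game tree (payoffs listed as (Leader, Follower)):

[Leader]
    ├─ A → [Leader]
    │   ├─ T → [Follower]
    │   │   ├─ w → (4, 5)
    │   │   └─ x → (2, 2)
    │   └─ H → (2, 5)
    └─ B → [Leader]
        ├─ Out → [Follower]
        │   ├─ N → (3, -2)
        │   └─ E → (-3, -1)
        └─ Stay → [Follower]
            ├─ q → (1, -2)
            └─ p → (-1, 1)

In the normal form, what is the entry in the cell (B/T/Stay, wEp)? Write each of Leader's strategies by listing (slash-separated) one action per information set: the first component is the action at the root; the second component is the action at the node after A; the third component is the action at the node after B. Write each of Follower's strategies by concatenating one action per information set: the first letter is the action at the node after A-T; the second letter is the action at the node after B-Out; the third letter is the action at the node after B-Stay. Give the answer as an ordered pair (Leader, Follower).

Trace the play path from the root:
  Leader plays B
  Leader plays Stay at [B]
  Follower plays p at [B-Stay]
→ terminal payoff (-1, 1).
(Leader's choice at the node after A is never reached on this path, so it doesn't affect the outcome.)

(-1, 1)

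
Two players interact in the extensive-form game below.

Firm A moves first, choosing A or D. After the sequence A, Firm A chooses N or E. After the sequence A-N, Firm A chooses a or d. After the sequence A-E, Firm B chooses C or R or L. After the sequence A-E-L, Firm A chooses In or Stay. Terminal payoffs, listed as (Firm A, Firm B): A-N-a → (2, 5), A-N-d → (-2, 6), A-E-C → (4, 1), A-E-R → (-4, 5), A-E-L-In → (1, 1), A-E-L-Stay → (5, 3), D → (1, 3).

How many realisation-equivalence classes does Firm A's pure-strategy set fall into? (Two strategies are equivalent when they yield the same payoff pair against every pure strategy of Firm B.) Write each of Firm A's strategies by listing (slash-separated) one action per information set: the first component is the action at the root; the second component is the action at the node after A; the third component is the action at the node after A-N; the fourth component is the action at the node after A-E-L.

Firm A has 16 pure strategies: A/N/a/In, A/N/a/Stay, A/N/d/In, A/N/d/Stay, A/E/a/In, A/E/a/Stay, A/E/d/In, A/E/d/Stay, D/N/a/In, D/N/a/Stay, D/N/d/In, D/N/d/Stay, D/E/a/In, D/E/a/Stay, D/E/d/In, D/E/d/Stay. Columns: C, R, L.
{A/N/a/In, A/N/a/Stay} → row (2,5) (2,5) (2,5)
{A/N/d/In, A/N/d/Stay} → row (-2,6) (-2,6) (-2,6)
{A/E/a/In, A/E/d/In} → row (4,1) (-4,5) (1,1)
{A/E/a/Stay, A/E/d/Stay} → row (4,1) (-4,5) (5,3)
{D/N/a/In, D/N/a/Stay, D/N/d/In, D/N/d/Stay, D/E/a/In, D/E/a/Stay, D/E/d/In, D/E/d/Stay} → row (1,3) (1,3) (1,3)
That's 5 distinct rows out of 16 strategies.

5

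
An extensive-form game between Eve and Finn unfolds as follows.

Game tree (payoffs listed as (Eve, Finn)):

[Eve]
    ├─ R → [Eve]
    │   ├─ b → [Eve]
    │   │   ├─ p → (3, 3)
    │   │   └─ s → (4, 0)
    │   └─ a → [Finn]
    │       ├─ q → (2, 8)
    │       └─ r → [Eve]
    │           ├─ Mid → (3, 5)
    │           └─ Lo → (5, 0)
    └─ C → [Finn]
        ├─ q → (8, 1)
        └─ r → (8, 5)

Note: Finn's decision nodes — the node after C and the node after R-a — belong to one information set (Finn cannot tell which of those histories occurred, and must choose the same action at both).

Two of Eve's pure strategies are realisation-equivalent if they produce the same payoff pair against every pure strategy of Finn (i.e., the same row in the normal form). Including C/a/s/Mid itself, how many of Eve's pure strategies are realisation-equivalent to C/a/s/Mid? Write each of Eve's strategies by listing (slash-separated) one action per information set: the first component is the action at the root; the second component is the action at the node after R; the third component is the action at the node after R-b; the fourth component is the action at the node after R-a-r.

8

Row for C/a/s/Mid (columns q, r): (8,1) (8,5).
Under C/a/s/Mid, Eve's choice at the node after R and at the node after R-b and at the node after R-a-r can never be reached regardless of what Finn does, so varying those choices leaves every outcome unchanged.
Holding the reachable choices fixed and varying the unreachable ones freely already gives 2 × 2 × 2 = 8 equivalent strategies.
No other strategy reproduces this row, so those 8 are the full class: C/b/p/Mid, C/b/p/Lo, C/b/s/Mid, C/b/s/Lo, C/a/p/Mid, C/a/p/Lo, C/a/s/Mid, C/a/s/Lo.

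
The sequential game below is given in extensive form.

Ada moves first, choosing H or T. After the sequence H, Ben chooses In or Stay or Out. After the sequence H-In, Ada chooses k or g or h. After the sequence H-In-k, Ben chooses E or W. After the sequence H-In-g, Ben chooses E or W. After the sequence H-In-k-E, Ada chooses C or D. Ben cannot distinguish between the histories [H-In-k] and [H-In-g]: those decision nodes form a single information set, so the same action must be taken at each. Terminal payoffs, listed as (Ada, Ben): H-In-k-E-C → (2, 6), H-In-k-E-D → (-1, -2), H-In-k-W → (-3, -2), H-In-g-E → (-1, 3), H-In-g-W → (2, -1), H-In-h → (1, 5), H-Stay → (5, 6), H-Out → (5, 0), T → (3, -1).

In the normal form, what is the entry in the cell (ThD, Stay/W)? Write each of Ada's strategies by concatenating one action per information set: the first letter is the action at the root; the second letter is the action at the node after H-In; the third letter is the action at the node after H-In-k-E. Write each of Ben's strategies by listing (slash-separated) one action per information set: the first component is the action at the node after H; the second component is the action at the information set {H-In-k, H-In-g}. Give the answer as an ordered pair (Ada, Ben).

(3, -1)

Trace the play path from the root:
  Ada plays T
→ terminal payoff (3, -1).
(Ada's choice at the node after H-In is never reached on this path, so it doesn't affect the outcome.)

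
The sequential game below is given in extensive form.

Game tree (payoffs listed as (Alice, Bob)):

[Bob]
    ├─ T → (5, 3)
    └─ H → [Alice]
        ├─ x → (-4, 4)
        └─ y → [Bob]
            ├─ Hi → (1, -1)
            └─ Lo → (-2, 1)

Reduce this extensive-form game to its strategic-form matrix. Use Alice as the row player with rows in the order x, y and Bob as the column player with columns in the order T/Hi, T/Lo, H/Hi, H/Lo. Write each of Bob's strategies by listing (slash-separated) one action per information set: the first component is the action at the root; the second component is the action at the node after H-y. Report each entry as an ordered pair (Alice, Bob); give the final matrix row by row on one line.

         T/Hi     T/Lo     H/Hi     H/Lo
   x    (5,3)    (5,3)   (-4,4)   (-4,4)
   y    (5,3)    (5,3)   (1,-1)   (-2,1)

x: (5,3) (5,3) (-4,4) (-4,4) | y: (5,3) (5,3) (1,-1) (-2,1)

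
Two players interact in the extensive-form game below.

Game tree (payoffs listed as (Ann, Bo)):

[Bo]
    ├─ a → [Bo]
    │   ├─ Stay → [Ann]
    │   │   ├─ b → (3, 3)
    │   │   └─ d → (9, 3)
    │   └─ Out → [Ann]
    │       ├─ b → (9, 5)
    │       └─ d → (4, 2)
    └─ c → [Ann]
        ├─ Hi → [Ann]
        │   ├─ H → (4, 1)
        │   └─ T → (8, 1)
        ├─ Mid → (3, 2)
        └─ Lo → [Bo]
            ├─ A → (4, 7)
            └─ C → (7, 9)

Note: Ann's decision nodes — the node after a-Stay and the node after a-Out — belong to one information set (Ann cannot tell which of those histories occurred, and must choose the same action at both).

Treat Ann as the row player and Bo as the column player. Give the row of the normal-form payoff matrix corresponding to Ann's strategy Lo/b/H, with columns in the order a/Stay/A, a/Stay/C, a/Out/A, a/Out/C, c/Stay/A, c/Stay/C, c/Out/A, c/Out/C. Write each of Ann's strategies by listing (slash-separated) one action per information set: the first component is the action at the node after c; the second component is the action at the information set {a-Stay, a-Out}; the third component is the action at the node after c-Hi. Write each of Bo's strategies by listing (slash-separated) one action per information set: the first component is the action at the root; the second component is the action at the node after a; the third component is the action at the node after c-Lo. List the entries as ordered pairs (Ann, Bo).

(3,3) (3,3) (9,5) (9,5) (4,7) (7,9) (4,7) (7,9)

vs a/Stay/A: Bo plays a → Bo plays Stay at [a] → Ann plays b at [a-Stay] → (3, 3)
vs a/Stay/C: Bo plays a → Bo plays Stay at [a] → Ann plays b at [a-Stay] → (3, 3)
vs a/Out/A: Bo plays a → Bo plays Out at [a] → Ann plays b at [a-Out] → (9, 5)
vs a/Out/C: Bo plays a → Bo plays Out at [a] → Ann plays b at [a-Out] → (9, 5)
vs c/Stay/A: Bo plays c → Ann plays Lo at [c] → Bo plays A at [c-Lo] → (4, 7)
vs c/Stay/C: Bo plays c → Ann plays Lo at [c] → Bo plays C at [c-Lo] → (7, 9)
vs c/Out/A: Bo plays c → Ann plays Lo at [c] → Bo plays A at [c-Lo] → (4, 7)
vs c/Out/C: Bo plays c → Ann plays Lo at [c] → Bo plays C at [c-Lo] → (7, 9)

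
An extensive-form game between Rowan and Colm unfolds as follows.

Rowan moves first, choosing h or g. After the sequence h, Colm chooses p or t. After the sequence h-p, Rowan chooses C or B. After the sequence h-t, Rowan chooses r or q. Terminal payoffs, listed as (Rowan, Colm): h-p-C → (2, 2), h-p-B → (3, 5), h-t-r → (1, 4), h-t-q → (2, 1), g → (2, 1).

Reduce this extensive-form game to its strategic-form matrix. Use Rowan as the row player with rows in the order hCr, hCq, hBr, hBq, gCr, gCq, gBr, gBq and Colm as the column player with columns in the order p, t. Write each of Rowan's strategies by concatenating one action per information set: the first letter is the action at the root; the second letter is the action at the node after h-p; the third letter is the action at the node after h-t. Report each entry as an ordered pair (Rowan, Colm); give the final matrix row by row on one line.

hCr: (2,2) (1,4) | hCq: (2,2) (2,1) | hBr: (3,5) (1,4) | hBq: (3,5) (2,1) | gCr: (2,1) (2,1) | gCq: (2,1) (2,1) | gBr: (2,1) (2,1) | gBq: (2,1) (2,1)

            p        t
 hCr    (2,2)    (1,4)
 hCq    (2,2)    (2,1)
 hBr    (3,5)    (1,4)
 hBq    (3,5)    (2,1)
 gCr    (2,1)    (2,1)
 gCq    (2,1)    (2,1)
 gBr    (2,1)    (2,1)
 gBq    (2,1)    (2,1)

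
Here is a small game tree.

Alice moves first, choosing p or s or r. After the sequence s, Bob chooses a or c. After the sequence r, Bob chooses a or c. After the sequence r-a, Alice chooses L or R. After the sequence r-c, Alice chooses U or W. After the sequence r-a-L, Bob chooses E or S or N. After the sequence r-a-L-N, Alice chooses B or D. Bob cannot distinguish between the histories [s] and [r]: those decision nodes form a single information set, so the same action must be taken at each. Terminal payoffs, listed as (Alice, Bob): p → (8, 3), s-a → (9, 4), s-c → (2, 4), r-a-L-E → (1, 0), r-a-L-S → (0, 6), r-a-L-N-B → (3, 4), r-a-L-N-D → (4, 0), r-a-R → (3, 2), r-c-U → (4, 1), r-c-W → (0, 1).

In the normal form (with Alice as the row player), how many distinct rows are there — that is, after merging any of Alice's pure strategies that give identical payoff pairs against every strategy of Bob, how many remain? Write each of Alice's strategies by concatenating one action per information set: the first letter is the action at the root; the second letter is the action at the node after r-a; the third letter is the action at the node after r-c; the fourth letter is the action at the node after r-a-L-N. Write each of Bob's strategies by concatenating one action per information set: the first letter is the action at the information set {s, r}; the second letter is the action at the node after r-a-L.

8

Alice has 24 pure strategies: pLUB, pLUD, pLWB, pLWD, pRUB, pRUD, pRWB, pRWD, sLUB, sLUD, sLWB, sLWD, sRUB, sRUD, sRWB, sRWD, rLUB, rLUD, rLWB, rLWD, rRUB, rRUD, rRWB, rRWD. Columns: aE, aS, aN, cE, cS, cN.
{pLUB, pLUD, pLWB, pLWD, pRUB, pRUD, pRWB, pRWD} → row (8,3) (8,3) (8,3) (8,3) (8,3) (8,3)
{sLUB, sLUD, sLWB, sLWD, sRUB, sRUD, sRWB, sRWD} → row (9,4) (9,4) (9,4) (2,4) (2,4) (2,4)
{rLUB} → row (1,0) (0,6) (3,4) (4,1) (4,1) (4,1)
{rLUD} → row (1,0) (0,6) (4,0) (4,1) (4,1) (4,1)
{rLWB} → row (1,0) (0,6) (3,4) (0,1) (0,1) (0,1)
{rLWD} → row (1,0) (0,6) (4,0) (0,1) (0,1) (0,1)
{rRUB, rRUD} → row (3,2) (3,2) (3,2) (4,1) (4,1) (4,1)
{rRWB, rRWD} → row (3,2) (3,2) (3,2) (0,1) (0,1) (0,1)
That's 8 distinct rows out of 24 strategies.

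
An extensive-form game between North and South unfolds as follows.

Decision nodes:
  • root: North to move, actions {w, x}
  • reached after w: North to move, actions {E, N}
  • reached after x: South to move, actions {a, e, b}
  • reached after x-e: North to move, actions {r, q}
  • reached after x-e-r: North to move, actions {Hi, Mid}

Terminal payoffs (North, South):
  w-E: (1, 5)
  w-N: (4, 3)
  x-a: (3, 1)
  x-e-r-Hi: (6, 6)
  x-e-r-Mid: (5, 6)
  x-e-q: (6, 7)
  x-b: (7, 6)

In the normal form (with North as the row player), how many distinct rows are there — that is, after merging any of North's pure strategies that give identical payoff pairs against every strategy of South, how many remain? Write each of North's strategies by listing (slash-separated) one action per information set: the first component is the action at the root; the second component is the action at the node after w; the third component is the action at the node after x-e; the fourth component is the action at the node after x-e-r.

5

North has 16 pure strategies: w/E/r/Hi, w/E/r/Mid, w/E/q/Hi, w/E/q/Mid, w/N/r/Hi, w/N/r/Mid, w/N/q/Hi, w/N/q/Mid, x/E/r/Hi, x/E/r/Mid, x/E/q/Hi, x/E/q/Mid, x/N/r/Hi, x/N/r/Mid, x/N/q/Hi, x/N/q/Mid. Columns: a, e, b.
{w/E/r/Hi, w/E/r/Mid, w/E/q/Hi, w/E/q/Mid} → row (1,5) (1,5) (1,5)
{w/N/r/Hi, w/N/r/Mid, w/N/q/Hi, w/N/q/Mid} → row (4,3) (4,3) (4,3)
{x/E/r/Hi, x/N/r/Hi} → row (3,1) (6,6) (7,6)
{x/E/r/Mid, x/N/r/Mid} → row (3,1) (5,6) (7,6)
{x/E/q/Hi, x/E/q/Mid, x/N/q/Hi, x/N/q/Mid} → row (3,1) (6,7) (7,6)
That's 5 distinct rows out of 16 strategies.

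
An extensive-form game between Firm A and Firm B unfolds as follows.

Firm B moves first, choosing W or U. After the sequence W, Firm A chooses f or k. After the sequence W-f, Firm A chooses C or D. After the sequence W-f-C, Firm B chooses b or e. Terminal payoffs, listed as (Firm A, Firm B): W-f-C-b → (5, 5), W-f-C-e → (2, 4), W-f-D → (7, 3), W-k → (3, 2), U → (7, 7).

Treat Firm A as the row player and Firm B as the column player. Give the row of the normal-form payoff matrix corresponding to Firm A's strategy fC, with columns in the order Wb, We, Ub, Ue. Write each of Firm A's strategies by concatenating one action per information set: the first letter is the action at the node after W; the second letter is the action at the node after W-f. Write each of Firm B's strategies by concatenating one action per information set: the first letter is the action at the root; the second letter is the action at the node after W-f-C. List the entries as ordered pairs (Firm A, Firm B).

(5,5) (2,4) (7,7) (7,7)

vs Wb: Firm B plays W → Firm A plays f at [W] → Firm A plays C at [W-f] → Firm B plays b at [W-f-C] → (5, 5)
vs We: Firm B plays W → Firm A plays f at [W] → Firm A plays C at [W-f] → Firm B plays e at [W-f-C] → (2, 4)
vs Ub: Firm B plays U → (7, 7)
vs Ue: Firm B plays U → (7, 7)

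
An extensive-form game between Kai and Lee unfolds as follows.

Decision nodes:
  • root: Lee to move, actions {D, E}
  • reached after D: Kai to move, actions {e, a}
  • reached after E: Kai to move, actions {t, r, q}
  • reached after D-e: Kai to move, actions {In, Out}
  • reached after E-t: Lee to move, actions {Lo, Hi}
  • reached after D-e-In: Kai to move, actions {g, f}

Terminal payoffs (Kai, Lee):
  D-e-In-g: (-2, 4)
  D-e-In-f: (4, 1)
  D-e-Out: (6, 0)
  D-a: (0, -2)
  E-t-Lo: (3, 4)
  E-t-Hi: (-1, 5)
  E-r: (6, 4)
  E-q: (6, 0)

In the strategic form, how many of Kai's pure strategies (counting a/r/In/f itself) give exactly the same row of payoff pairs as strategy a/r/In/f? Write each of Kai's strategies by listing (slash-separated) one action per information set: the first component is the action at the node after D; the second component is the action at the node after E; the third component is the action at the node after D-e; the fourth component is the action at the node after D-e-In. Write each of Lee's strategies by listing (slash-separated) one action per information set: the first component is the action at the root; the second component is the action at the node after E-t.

4

Row for a/r/In/f (columns D/Lo, D/Hi, E/Lo, E/Hi): (0,-2) (0,-2) (6,4) (6,4).
Under a/r/In/f, Kai's choice at the node after D-e and at the node after D-e-In can never be reached regardless of what Lee does, so varying those choices leaves every outcome unchanged.
Holding the reachable choices fixed and varying the unreachable ones freely already gives 2 × 2 = 4 equivalent strategies.
No other strategy reproduces this row, so those 4 are the full class: a/r/In/g, a/r/In/f, a/r/Out/g, a/r/Out/f.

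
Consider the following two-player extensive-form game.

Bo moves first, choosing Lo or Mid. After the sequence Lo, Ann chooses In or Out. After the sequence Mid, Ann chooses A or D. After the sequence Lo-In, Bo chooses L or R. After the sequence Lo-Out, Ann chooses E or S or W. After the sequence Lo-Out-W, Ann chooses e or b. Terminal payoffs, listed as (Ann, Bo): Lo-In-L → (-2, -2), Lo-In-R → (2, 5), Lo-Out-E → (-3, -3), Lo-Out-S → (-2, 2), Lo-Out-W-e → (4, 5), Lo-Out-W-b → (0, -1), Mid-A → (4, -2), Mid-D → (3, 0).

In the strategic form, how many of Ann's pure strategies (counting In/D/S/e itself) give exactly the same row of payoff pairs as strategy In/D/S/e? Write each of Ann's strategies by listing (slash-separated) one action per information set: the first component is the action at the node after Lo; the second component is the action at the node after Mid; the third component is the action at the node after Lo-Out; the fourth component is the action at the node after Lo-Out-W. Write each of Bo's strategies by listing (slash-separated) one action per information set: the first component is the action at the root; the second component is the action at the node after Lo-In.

Row for In/D/S/e (columns Lo/L, Lo/R, Mid/L, Mid/R): (-2,-2) (2,5) (3,0) (3,0).
Under In/D/S/e, Ann's choice at the node after Lo-Out and at the node after Lo-Out-W can never be reached regardless of what Bo does, so varying those choices leaves every outcome unchanged.
Holding the reachable choices fixed and varying the unreachable ones freely already gives 3 × 2 = 6 equivalent strategies.
No other strategy reproduces this row, so those 6 are the full class: In/D/E/e, In/D/E/b, In/D/S/e, In/D/S/b, In/D/W/e, In/D/W/b.

6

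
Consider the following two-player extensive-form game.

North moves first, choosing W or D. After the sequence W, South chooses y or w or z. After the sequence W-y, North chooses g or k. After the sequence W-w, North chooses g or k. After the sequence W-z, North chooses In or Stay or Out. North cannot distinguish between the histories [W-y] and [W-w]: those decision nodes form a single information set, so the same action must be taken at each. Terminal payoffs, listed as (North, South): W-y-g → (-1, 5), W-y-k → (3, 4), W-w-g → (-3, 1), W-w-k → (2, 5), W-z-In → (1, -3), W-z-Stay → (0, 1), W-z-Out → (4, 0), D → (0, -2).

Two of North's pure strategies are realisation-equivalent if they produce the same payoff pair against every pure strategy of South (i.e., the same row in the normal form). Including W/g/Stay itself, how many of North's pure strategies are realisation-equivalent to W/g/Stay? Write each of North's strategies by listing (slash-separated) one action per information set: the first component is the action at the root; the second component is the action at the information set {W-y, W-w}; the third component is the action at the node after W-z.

Row for W/g/Stay (columns y, w, z): (-1,5) (-3,1) (0,1).
Every one of North's information sets is on the play path for some reply by South when North follows W/g/Stay.
Changing the action at any of them therefore changes at least one column, so only W/g/Stay itself gives this row.

1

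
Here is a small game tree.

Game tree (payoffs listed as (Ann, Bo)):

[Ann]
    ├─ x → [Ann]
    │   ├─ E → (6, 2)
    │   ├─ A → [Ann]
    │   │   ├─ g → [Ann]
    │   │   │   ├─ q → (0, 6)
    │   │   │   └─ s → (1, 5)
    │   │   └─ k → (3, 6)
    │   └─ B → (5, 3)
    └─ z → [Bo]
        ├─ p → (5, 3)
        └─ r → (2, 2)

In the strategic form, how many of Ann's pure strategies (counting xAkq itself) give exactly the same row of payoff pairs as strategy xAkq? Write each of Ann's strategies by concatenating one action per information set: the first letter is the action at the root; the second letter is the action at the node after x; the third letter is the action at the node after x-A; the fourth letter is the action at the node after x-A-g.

2

Row for xAkq (columns p, r): (3,6) (3,6).
Under xAkq, Ann's choice at the node after x-A-g can never be reached regardless of what Bo does, so varying those choices leaves every outcome unchanged.
Holding the reachable choices fixed and varying the unreachable one freely already gives 2 equivalent strategies.
No other strategy reproduces this row, so those 2 are the full class: xAkq, xAks.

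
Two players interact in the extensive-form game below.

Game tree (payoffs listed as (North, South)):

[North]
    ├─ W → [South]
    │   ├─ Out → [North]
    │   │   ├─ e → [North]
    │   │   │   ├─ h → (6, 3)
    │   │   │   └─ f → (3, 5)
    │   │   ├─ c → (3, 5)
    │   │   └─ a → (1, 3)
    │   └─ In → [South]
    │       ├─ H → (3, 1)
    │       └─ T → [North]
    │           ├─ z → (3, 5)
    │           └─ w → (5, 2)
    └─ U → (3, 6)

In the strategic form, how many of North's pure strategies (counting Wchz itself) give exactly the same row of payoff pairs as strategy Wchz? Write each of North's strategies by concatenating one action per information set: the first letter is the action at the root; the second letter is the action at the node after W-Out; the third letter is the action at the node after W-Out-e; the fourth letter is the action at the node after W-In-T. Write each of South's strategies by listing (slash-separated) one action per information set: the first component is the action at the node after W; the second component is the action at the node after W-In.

3

Row for Wchz (columns Out/H, Out/T, In/H, In/T): (3,5) (3,5) (3,1) (3,5).
Under Wchz, North's choice at the node after W-Out-e can never be reached regardless of what South does, so varying those choices leaves every outcome unchanged.
Holding the reachable choices fixed and varying the unreachable one freely already gives 2 equivalent strategies.
Checking the remaining rows, Wefz also happen to give the same payoffs in every column, bringing the total to 3: Wefz, Wchz, Wcfz.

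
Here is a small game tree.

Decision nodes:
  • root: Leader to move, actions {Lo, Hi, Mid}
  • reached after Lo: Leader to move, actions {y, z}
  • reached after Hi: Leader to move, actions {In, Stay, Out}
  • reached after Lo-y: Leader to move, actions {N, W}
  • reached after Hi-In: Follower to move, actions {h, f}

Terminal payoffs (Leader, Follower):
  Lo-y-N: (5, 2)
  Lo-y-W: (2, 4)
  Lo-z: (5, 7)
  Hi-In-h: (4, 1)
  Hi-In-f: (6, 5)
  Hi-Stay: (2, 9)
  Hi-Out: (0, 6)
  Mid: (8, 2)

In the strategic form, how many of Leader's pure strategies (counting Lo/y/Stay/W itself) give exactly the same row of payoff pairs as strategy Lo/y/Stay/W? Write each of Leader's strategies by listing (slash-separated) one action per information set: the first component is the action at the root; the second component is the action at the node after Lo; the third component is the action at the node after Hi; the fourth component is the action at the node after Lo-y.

Row for Lo/y/Stay/W (columns h, f): (2,4) (2,4).
Under Lo/y/Stay/W, Leader's choice at the node after Hi can never be reached regardless of what Follower does, so varying those choices leaves every outcome unchanged.
Holding the reachable choices fixed and varying the unreachable one freely already gives 3 equivalent strategies.
No other strategy reproduces this row, so those 3 are the full class: Lo/y/In/W, Lo/y/Stay/W, Lo/y/Out/W.

3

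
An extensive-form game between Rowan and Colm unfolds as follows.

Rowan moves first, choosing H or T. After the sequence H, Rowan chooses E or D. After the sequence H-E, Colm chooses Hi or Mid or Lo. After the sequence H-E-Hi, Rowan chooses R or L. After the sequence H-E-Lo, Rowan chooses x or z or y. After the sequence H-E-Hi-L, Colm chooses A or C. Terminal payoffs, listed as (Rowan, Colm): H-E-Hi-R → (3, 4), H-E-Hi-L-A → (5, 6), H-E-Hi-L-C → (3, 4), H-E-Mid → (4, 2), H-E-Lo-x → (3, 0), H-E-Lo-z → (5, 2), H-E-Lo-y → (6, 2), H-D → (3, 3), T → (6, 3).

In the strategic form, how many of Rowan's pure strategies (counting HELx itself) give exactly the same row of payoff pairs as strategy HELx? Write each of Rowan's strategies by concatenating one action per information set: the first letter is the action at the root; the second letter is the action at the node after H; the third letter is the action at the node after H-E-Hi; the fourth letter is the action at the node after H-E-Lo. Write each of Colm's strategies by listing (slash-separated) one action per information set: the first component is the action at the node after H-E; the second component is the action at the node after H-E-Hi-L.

Row for HELx (columns Hi/A, Hi/C, Mid/A, Mid/C, Lo/A, Lo/C): (5,6) (3,4) (4,2) (4,2) (3,0) (3,0).
Every one of Rowan's information sets is on the play path for some reply by Colm when Rowan follows HELx.
Changing the action at any of them therefore changes at least one column, so only HELx itself gives this row.

1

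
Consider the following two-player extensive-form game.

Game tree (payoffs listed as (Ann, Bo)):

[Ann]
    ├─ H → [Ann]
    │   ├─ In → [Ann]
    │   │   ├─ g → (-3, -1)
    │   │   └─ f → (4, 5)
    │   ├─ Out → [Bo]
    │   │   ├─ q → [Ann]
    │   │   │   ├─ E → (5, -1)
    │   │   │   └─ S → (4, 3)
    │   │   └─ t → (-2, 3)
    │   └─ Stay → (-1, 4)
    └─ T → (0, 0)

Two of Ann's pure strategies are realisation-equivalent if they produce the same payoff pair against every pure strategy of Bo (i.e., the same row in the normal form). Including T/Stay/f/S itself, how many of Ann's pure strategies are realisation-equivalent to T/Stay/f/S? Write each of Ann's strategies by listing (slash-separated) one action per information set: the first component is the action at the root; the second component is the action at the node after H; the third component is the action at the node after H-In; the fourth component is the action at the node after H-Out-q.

Row for T/Stay/f/S (columns q, t): (0,0) (0,0).
Under T/Stay/f/S, Ann's choice at the node after H and at the node after H-In and at the node after H-Out-q can never be reached regardless of what Bo does, so varying those choices leaves every outcome unchanged.
Holding the reachable choices fixed and varying the unreachable ones freely already gives 3 × 2 × 2 = 12 equivalent strategies.
No other strategy reproduces this row, so those 12 are the full class: T/In/g/E, T/In/g/S, T/In/f/E, T/In/f/S, T/Out/g/E, T/Out/g/S, T/Out/f/E, T/Out/f/S, T/Stay/g/E, T/Stay/g/S, T/Stay/f/E, T/Stay/f/S.

12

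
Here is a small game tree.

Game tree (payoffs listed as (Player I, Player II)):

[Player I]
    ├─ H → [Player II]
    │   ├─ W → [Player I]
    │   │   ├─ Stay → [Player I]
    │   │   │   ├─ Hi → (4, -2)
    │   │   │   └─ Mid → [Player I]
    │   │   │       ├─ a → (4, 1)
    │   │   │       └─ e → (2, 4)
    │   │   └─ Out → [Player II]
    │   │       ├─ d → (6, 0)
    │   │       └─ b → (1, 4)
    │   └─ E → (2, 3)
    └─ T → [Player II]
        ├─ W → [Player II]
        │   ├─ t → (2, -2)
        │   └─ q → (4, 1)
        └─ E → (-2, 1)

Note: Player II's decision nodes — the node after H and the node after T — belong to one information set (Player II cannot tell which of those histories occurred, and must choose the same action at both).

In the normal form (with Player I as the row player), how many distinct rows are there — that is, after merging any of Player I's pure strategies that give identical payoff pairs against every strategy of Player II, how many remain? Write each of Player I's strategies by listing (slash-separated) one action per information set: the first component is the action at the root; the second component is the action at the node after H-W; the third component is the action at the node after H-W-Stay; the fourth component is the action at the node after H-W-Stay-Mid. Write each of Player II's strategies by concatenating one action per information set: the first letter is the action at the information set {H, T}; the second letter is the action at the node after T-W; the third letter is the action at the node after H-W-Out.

5

Player I has 16 pure strategies: H/Stay/Hi/a, H/Stay/Hi/e, H/Stay/Mid/a, H/Stay/Mid/e, H/Out/Hi/a, H/Out/Hi/e, H/Out/Mid/a, H/Out/Mid/e, T/Stay/Hi/a, T/Stay/Hi/e, T/Stay/Mid/a, T/Stay/Mid/e, T/Out/Hi/a, T/Out/Hi/e, T/Out/Mid/a, T/Out/Mid/e. Columns: Wtd, Wtb, Wqd, Wqb, Etd, Etb, Eqd, Eqb.
{H/Stay/Hi/a, H/Stay/Hi/e} → row (4,-2) (4,-2) (4,-2) (4,-2) (2,3) (2,3) (2,3) (2,3)
{H/Stay/Mid/a} → row (4,1) (4,1) (4,1) (4,1) (2,3) (2,3) (2,3) (2,3)
{H/Stay/Mid/e} → row (2,4) (2,4) (2,4) (2,4) (2,3) (2,3) (2,3) (2,3)
{H/Out/Hi/a, H/Out/Hi/e, H/Out/Mid/a, H/Out/Mid/e} → row (6,0) (1,4) (6,0) (1,4) (2,3) (2,3) (2,3) (2,3)
{T/Stay/Hi/a, T/Stay/Hi/e, T/Stay/Mid/a, T/Stay/Mid/e, T/Out/Hi/a, T/Out/Hi/e, T/Out/Mid/a, T/Out/Mid/e} → row (2,-2) (2,-2) (4,1) (4,1) (-2,1) (-2,1) (-2,1) (-2,1)
That's 5 distinct rows out of 16 strategies.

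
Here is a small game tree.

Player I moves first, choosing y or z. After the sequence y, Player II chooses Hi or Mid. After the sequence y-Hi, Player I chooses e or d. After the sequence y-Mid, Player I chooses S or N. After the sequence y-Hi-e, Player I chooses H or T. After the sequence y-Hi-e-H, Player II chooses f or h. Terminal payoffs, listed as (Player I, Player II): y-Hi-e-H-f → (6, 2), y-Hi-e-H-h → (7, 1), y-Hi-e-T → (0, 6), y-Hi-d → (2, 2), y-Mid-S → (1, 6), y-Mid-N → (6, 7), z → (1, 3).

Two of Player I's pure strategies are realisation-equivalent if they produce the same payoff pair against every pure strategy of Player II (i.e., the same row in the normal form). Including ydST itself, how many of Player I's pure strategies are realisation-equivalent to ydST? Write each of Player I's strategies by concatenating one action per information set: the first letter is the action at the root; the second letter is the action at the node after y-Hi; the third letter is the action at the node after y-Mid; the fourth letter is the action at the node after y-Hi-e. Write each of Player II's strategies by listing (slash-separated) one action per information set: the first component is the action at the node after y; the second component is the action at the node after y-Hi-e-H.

Row for ydST (columns Hi/f, Hi/h, Mid/f, Mid/h): (2,2) (2,2) (1,6) (1,6).
Under ydST, Player I's choice at the node after y-Hi-e can never be reached regardless of what Player II does, so varying those choices leaves every outcome unchanged.
Holding the reachable choices fixed and varying the unreachable one freely already gives 2 equivalent strategies.
No other strategy reproduces this row, so those 2 are the full class: ydSH, ydST.

2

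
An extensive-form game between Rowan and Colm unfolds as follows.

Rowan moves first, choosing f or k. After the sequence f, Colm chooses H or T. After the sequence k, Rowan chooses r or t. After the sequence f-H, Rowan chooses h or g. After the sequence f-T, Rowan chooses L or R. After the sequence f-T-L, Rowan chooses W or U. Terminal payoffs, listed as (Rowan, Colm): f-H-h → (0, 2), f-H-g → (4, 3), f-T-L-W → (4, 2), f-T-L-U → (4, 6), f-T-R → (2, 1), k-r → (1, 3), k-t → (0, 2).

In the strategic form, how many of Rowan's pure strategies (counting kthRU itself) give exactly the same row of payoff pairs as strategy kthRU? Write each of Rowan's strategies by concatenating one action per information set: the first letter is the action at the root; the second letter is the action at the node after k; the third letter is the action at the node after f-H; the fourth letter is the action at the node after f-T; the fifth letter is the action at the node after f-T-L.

Row for kthRU (columns H, T): (0,2) (0,2).
Under kthRU, Rowan's choice at the node after f-H and at the node after f-T and at the node after f-T-L can never be reached regardless of what Colm does, so varying those choices leaves every outcome unchanged.
Holding the reachable choices fixed and varying the unreachable ones freely already gives 2 × 2 × 2 = 8 equivalent strategies.
No other strategy reproduces this row, so those 8 are the full class: kthLW, kthLU, kthRW, kthRU, ktgLW, ktgLU, ktgRW, ktgRU.

8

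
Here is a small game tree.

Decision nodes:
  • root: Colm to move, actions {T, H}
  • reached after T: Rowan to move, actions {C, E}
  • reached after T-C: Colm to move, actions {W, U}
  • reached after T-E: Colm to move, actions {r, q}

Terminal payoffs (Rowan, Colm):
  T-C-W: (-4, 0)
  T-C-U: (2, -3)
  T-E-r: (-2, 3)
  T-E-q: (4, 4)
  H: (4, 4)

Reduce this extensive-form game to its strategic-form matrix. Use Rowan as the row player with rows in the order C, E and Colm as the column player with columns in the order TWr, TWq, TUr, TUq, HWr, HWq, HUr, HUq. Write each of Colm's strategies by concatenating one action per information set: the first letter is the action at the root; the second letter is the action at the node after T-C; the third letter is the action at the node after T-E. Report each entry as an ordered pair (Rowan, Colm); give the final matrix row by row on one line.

Row C: TWr→(-4,0), TWq→(-4,0), TUr→(2,-3), TUq→(2,-3), HWr→(4,4), HWq→(4,4), HUr→(4,4), HUq→(4,4)
Row E: TWr→(-2,3), TWq→(4,4), TUr→(-2,3), TUq→(4,4), HWr→(4,4), HWq→(4,4), HUr→(4,4), HUq→(4,4)

C: (-4,0) (-4,0) (2,-3) (2,-3) (4,4) (4,4) (4,4) (4,4) | E: (-2,3) (4,4) (-2,3) (4,4) (4,4) (4,4) (4,4) (4,4)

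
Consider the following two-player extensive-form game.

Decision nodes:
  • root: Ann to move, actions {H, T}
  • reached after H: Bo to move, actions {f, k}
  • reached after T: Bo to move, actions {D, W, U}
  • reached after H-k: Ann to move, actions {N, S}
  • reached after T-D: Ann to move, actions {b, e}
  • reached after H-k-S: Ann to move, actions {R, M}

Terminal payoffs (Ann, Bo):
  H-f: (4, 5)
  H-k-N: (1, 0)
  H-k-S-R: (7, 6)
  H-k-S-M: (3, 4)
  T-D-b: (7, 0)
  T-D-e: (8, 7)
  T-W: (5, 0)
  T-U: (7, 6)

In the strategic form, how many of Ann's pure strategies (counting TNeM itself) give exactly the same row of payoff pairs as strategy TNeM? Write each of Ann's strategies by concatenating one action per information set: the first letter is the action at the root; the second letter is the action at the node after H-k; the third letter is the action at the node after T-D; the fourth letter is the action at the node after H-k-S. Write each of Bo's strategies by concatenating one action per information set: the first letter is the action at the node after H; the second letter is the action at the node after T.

4

Row for TNeM (columns fD, fW, fU, kD, kW, kU): (8,7) (5,0) (7,6) (8,7) (5,0) (7,6).
Under TNeM, Ann's choice at the node after H-k and at the node after H-k-S can never be reached regardless of what Bo does, so varying those choices leaves every outcome unchanged.
Holding the reachable choices fixed and varying the unreachable ones freely already gives 2 × 2 = 4 equivalent strategies.
No other strategy reproduces this row, so those 4 are the full class: TNeR, TNeM, TSeR, TSeM.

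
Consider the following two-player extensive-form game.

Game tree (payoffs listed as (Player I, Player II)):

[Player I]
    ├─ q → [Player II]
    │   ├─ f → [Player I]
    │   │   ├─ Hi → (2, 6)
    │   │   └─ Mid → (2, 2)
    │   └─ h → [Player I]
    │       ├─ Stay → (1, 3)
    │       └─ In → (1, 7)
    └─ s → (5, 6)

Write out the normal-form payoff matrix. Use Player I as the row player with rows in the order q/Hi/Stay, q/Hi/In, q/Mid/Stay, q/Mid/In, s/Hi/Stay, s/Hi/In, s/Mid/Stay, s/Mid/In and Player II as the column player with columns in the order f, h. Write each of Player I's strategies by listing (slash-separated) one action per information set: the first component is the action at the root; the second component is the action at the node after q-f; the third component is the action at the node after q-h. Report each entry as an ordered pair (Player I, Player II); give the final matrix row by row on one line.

q/Hi/Stay: (2,6) (1,3) | q/Hi/In: (2,6) (1,7) | q/Mid/Stay: (2,2) (1,3) | q/Mid/In: (2,2) (1,7) | s/Hi/Stay: (5,6) (5,6) | s/Hi/In: (5,6) (5,6) | s/Mid/Stay: (5,6) (5,6) | s/Mid/In: (5,6) (5,6)

Row q/Hi/Stay: f→(2,6), h→(1,3)
Row q/Hi/In: f→(2,6), h→(1,7)
Row q/Mid/Stay: f→(2,2), h→(1,3)
Row q/Mid/In: f→(2,2), h→(1,7)
Row s/Hi/Stay: f→(5,6), h→(5,6)
Row s/Hi/In: f→(5,6), h→(5,6)
Row s/Mid/Stay: f→(5,6), h→(5,6)
Row s/Mid/In: f→(5,6), h→(5,6)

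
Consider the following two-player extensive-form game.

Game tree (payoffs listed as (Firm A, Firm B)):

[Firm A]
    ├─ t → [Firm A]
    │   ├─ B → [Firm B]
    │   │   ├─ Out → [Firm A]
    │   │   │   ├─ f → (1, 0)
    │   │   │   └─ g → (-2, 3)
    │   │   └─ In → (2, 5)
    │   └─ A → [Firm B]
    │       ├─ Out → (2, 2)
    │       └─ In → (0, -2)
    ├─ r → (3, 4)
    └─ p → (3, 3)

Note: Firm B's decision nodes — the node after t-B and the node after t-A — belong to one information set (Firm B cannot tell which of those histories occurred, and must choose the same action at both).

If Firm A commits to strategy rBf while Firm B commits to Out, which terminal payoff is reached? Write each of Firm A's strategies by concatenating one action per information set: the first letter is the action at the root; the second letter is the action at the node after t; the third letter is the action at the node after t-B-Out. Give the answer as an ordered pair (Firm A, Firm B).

(3, 4)

Trace the play path from the root:
  Firm A plays r
→ terminal payoff (3, 4).
(Firm A's choice at the node after t is never reached on this path, so it doesn't affect the outcome.)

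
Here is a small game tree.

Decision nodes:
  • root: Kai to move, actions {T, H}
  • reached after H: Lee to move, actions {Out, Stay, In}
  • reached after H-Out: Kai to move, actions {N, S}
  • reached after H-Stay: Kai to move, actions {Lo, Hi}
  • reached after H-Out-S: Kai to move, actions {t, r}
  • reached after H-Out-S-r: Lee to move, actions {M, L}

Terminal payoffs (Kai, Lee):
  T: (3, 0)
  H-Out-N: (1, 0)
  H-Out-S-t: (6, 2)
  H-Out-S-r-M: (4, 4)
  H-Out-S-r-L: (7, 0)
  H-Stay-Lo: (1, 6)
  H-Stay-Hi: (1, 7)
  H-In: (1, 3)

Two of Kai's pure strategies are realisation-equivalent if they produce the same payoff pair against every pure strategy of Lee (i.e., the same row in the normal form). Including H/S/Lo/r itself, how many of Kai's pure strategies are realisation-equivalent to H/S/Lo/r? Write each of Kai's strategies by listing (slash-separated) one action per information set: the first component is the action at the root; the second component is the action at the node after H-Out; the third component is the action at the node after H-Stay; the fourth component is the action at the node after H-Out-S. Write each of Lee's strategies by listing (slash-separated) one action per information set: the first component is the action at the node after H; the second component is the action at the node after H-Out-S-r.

1

Row for H/S/Lo/r (columns Out/M, Out/L, Stay/M, Stay/L, In/M, In/L): (4,4) (7,0) (1,6) (1,6) (1,3) (1,3).
Every one of Kai's information sets is on the play path for some reply by Lee when Kai follows H/S/Lo/r.
Changing the action at any of them therefore changes at least one column, so only H/S/Lo/r itself gives this row.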